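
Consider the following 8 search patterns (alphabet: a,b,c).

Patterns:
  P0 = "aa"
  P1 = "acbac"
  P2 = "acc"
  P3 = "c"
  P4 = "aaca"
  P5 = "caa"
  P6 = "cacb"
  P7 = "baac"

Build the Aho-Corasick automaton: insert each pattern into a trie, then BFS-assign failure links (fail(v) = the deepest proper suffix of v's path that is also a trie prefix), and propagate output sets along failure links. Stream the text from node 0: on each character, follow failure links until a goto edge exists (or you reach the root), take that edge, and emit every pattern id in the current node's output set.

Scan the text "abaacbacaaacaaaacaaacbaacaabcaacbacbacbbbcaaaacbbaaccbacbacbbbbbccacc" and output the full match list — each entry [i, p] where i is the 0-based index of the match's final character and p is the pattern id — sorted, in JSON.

Build:
Trie (insert patterns):
  0='ε' goto a→1 b→15 c→8
  1='a' goto a→2 c→3
  2='aa' goto c→9  ←P0
  3='ac' goto b→4 c→7
  4='acb' goto a→5
  5='acba' goto c→6
  6='acbac' goto ·  ←P1
  7='acc' goto ·  ←P2
  8='c' goto a→11  ←P3
  9='aac' goto a→10
  10='aaca' goto ·  ←P4
  11='ca' goto a→12 c→13
  12='caa' goto ·  ←P5
  13='cac' goto b→14
  14='cacb' goto ·  ←P6
  15='b' goto a→16
  16='ba' goto a→17
  17='baa' goto c→18
  18='baac' goto ·  ←P7

BFS fail/out derivation:
  n1('a'): parent n0 fail=0; on 'a' 0 → fail=0;  out ∅∪∅=∅
  n8('c'): parent n0 fail=0; on 'c' 0 → fail=0;  out {3}∪∅={3}
  n15('b'): parent n0 fail=0; on 'b' 0 → fail=0;  out ∅∪∅=∅
  n2('aa'): parent n1 fail=0; on 'a' 0 → fail=1;  out {0}∪∅={0}
  n3('ac'): parent n1 fail=0; on 'c' 0 → fail=8;  out ∅∪{3}={3}
  n11('ca'): parent n8 fail=0; on 'a' 0 → fail=1;  out ∅∪∅=∅
  n16('ba'): parent n15 fail=0; on 'a' 0 → fail=1;  out ∅∪∅=∅
  n4('acb'): parent n3 fail=8; on 'b' 8→0 → fail=15;  out ∅∪∅=∅
  n7('acc'): parent n3 fail=8; on 'c' 8→0 → fail=8;  out {2}∪{3}={2,3}
  n9('aac'): parent n2 fail=1; on 'c' 1 → fail=3;  out ∅∪{3}={3}
  n12('caa'): parent n11 fail=1; on 'a' 1 → fail=2;  out {5}∪{0}={0,5}
  n13('cac'): parent n11 fail=1; on 'c' 1 → fail=3;  out ∅∪{3}={3}
  n17('baa'): parent n16 fail=1; on 'a' 1 → fail=2;  out ∅∪{0}={0}
  n5('acba'): parent n4 fail=15; on 'a' 15 → fail=16;  out ∅∪∅=∅
  n10('aaca'): parent n9 fail=3; on 'a' 3→8 → fail=11;  out {4}∪∅={4}
  n14('cacb'): parent n13 fail=3; on 'b' 3 → fail=4;  out {6}∪∅={6}
  n18('baac'): parent n17 fail=2; on 'c' 2 → fail=9;  out {7}∪{3}={3,7}
  n6('acbac'): parent n5 fail=16; on 'c' 16→1 → fail=3;  out {1}∪{3}={1,3}

Scan:
[0] read 'a'  n0⇒n1
[1] read 'b'  n1⇒n15 ·f
[2] read 'a'  n15⇒n16
[3] read 'a'  n16⇒n17  ** P0@[2:3]
[4] read 'c'  n17⇒n18  ** P3@[4:4],P7@[1:4]
[5] read 'b'  n18⇒n4 ·f
[6] read 'a'  n4⇒n5
[7] read 'c'  n5⇒n6  ** P1@[3:7],P3@[7:7]
[8] read 'a'  n6⇒n11 ·f
[9] read 'a'  n11⇒n12  ** P0@[8:9],P5@[7:9]
[10] read 'a'  n12⇒n2 ·f  ** P0@[9:10]
[11] read 'c'  n2⇒n9  ** P3@[11:11]
[12] read 'a'  n9⇒n10  ** P4@[9:12]
[13] read 'a'  n10⇒n12 ·f  ** P0@[12:13],P5@[11:13]
[14] read 'a'  n12⇒n2 ·f  ** P0@[13:14]
[15] read 'a'  n2⇒n2 ·f  ** P0@[14:15]
[16] read 'c'  n2⇒n9  ** P3@[16:16]
[17] read 'a'  n9⇒n10  ** P4@[14:17]
[18] read 'a'  n10⇒n12 ·f  ** P0@[17:18],P5@[16:18]
[19] read 'a'  n12⇒n2 ·f  ** P0@[18:19]
[20] read 'c'  n2⇒n9  ** P3@[20:20]
[21] read 'b'  n9⇒n4 ·f
[22] read 'a'  n4⇒n5
[23] read 'a'  n5⇒n17 ·f  ** P0@[22:23]
[24] read 'c'  n17⇒n18  ** P3@[24:24],P7@[21:24]
[25] read 'a'  n18⇒n10 ·f  ** P4@[22:25]
[26] read 'a'  n10⇒n12 ·f  ** P0@[25:26],P5@[24:26]
[27] read 'b'  n12⇒n15 ·f
[28] read 'c'  n15⇒n8 ·f  ** P3@[28:28]
[29] read 'a'  n8⇒n11
[30] read 'a'  n11⇒n12  ** P0@[29:30],P5@[28:30]
[31] read 'c'  n12⇒n9 ·f  ** P3@[31:31]
[32] read 'b'  n9⇒n4 ·f
[33] read 'a'  n4⇒n5
[34] read 'c'  n5⇒n6  ** P1@[30:34],P3@[34:34]
[35] read 'b'  n6⇒n4 ·f
[36] read 'a'  n4⇒n5
[37] read 'c'  n5⇒n6  ** P1@[33:37],P3@[37:37]
[38] read 'b'  n6⇒n4 ·f
[39] read 'b'  n4⇒n15 ·f
[40] read 'b'  n15⇒n15 ·f
[41] read 'c'  n15⇒n8 ·f  ** P3@[41:41]
[42] read 'a'  n8⇒n11
[43] read 'a'  n11⇒n12  ** P0@[42:43],P5@[41:43]
[44] read 'a'  n12⇒n2 ·f  ** P0@[43:44]
[45] read 'a'  n2⇒n2 ·f  ** P0@[44:45]
[46] read 'c'  n2⇒n9  ** P3@[46:46]
[47] read 'b'  n9⇒n4 ·f
[48] read 'b'  n4⇒n15 ·f
[49] read 'a'  n15⇒n16
[50] read 'a'  n16⇒n17  ** P0@[49:50]
[51] read 'c'  n17⇒n18  ** P3@[51:51],P7@[48:51]
[52] read 'c'  n18⇒n7 ·f  ** P2@[50:52],P3@[52:52]
[53] read 'b'  n7⇒n15 ·f
[54] read 'a'  n15⇒n16
[55] read 'c'  n16⇒n3 ·f  ** P3@[55:55]
[56] read 'b'  n3⇒n4
[57] read 'a'  n4⇒n5
[58] read 'c'  n5⇒n6  ** P1@[54:58],P3@[58:58]
[59] read 'b'  n6⇒n4 ·f
[60] read 'b'  n4⇒n15 ·f
[61] read 'b'  n15⇒n15 ·f
[62] read 'b'  n15⇒n15 ·f
[63] read 'b'  n15⇒n15 ·f
[64] read 'c'  n15⇒n8 ·f  ** P3@[64:64]
[65] read 'c'  n8⇒n8 ·f  ** P3@[65:65]
[66] read 'a'  n8⇒n11
[67] read 'c'  n11⇒n13  ** P3@[67:67]
[68] read 'c'  n13⇒n7 ·f  ** P2@[66:68],P3@[68:68]

Result: [[3,0],[4,3],[4,7],[7,1],[7,3],[9,0],[9,5],[10,0],[11,3],[12,4],[13,0],[13,5],[14,0],[15,0],[16,3],[17,4],[18,0],[18,5],[19,0],[20,3],[23,0],[24,3],[24,7],[25,4],[26,0],[26,5],[28,3],[30,0],[30,5],[31,3],[34,1],[34,3],[37,1],[37,3],[41,3],[43,0],[43,5],[44,0],[45,0],[46,3],[50,0],[51,3],[51,7],[52,2],[52,3],[55,3],[58,1],[58,3],[64,3],[65,3],[67,3],[68,2],[68,3]]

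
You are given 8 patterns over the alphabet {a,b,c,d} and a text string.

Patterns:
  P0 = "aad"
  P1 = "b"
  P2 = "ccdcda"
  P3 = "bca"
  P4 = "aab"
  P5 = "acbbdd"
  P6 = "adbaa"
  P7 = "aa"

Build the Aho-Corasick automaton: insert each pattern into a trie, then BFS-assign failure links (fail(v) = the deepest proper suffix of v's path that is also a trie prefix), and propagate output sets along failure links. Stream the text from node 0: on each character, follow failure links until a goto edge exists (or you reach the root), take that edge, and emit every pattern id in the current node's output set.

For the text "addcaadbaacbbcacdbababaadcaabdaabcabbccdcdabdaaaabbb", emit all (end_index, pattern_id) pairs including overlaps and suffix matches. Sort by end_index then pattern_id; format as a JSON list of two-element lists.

Build:
Trie nodes:
  0='ε' goto a→1 b→4 c→5
  1='a' goto a→2 c→14 d→19
  2='aa' goto b→13 d→3  ←P7
  3='aad' goto ·  ←P0
  4='b' goto c→11  ←P1
  5='c' goto c→6
  6='cc' goto d→7
  7='ccd' goto c→8
  8='ccdc' goto d→9
  9='ccdcd' goto a→10
  10='ccdcda' goto ·  ←P2
  11='bc' goto a→12
  12='bca' goto ·  ←P3
  13='aab' goto ·  ←P4
  14='ac' goto b→15
  15='acb' goto b→16
  16='acbb' goto d→17
  17='acbbd' goto d→18
  18='acbbdd' goto ·  ←P5
  19='ad' goto b→20
  20='adb' goto a→21
  21='adba' goto a→22
  22='adbaa' goto ·  ←P6

BFS fail/out derivation:
  fail(1) 'a': from fail(0)=0 chase 'a': 0 ⇒ 0;  out=∅∪out(0)=∅
  fail(4) 'b': from fail(0)=0 chase 'b': 0 ⇒ 0;  out={1}∪out(0)={1}
  fail(5) 'c': from fail(0)=0 chase 'c': 0 ⇒ 0;  out=∅∪out(0)=∅
  fail(2) 'aa': from fail(1)=0 chase 'a': 0 ⇒ 1;  out={7}∪out(1)={7}
  fail(6) 'cc': from fail(5)=0 chase 'c': 0 ⇒ 5;  out=∅∪out(5)=∅
  fail(11) 'bc': from fail(4)=0 chase 'c': 0 ⇒ 5;  out=∅∪out(5)=∅
  fail(14) 'ac': from fail(1)=0 chase 'c': 0 ⇒ 5;  out=∅∪out(5)=∅
  fail(19) 'ad': from fail(1)=0 chase 'd': 0 ⇒ 0;  out=∅∪out(0)=∅
  fail(3) 'aad': from fail(2)=1 chase 'd': 1 ⇒ 19;  out={0}∪out(19)={0}
  fail(7) 'ccd': from fail(6)=5 chase 'd': 5→0 ⇒ 0;  out=∅∪out(0)=∅
  fail(12) 'bca': from fail(11)=5 chase 'a': 5→0 ⇒ 1;  out={3}∪out(1)={3}
  fail(13) 'aab': from fail(2)=1 chase 'b': 1→0 ⇒ 4;  out={4}∪out(4)={1,4}
  fail(15) 'acb': from fail(14)=5 chase 'b': 5→0 ⇒ 4;  out=∅∪out(4)={1}
  fail(20) 'adb': from fail(19)=0 chase 'b': 0 ⇒ 4;  out=∅∪out(4)={1}
  fail(8) 'ccdc': from fail(7)=0 chase 'c': 0 ⇒ 5;  out=∅∪out(5)=∅
  fail(16) 'acbb': from fail(15)=4 chase 'b': 4→0 ⇒ 4;  out=∅∪out(4)={1}
  fail(21) 'adba': from fail(20)=4 chase 'a': 4→0 ⇒ 1;  out=∅∪out(1)=∅
  fail(9) 'ccdcd': from fail(8)=5 chase 'd': 5→0 ⇒ 0;  out=∅∪out(0)=∅
  fail(17) 'acbbd': from fail(16)=4 chase 'd': 4→0 ⇒ 0;  out=∅∪out(0)=∅
  fail(22) 'adbaa': from fail(21)=1 chase 'a': 1 ⇒ 2;  out={6}∪out(2)={6,7}
  fail(10) 'ccdcda': from fail(9)=0 chase 'a': 0 ⇒ 1;  out={2}∪out(1)={2}
  fail(18) 'acbbdd': from fail(17)=0 chase 'd': 0 ⇒ 0;  out={5}∪out(0)={5}

Run:
i=0 'a': node 0→1
i=1 'd': node 1→19
i=2 'd': node 19→0 ·f
i=3 'c': node 0→5
i=4 'a': node 5→1 ·f
i=5 'a': node 1→2  → match P7@[4:5]
i=6 'd': node 2→3  → match P0@[4:6]
i=7 'b': node 3→20 ·f  → match P1@[7:7]
i=8 'a': node 20→21
i=9 'a': node 21→22  → match P6@[5:9],P7@[8:9]
i=10 'c': node 22→14 ·f
i=11 'b': node 14→15  → match P1@[11:11]
i=12 'b': node 15→16  → match P1@[12:12]
i=13 'c': node 16→11 ·f
i=14 'a': node 11→12  → match P3@[12:14]
i=15 'c': node 12→14 ·f
i=16 'd': node 14→0 ·f
i=17 'b': node 0→4  → match P1@[17:17]
i=18 'a': node 4→1 ·f
i=19 'b': node 1→4 ·f  → match P1@[19:19]
i=20 'a': node 4→1 ·f
i=21 'b': node 1→4 ·f  → match P1@[21:21]
i=22 'a': node 4→1 ·f
i=23 'a': node 1→2  → match P7@[22:23]
i=24 'd': node 2→3  → match P0@[22:24]
i=25 'c': node 3→5 ·f
i=26 'a': node 5→1 ·f
i=27 'a': node 1→2  → match P7@[26:27]
i=28 'b': node 2→13  → match P1@[28:28],P4@[26:28]
i=29 'd': node 13→0 ·f
i=30 'a': node 0→1
i=31 'a': node 1→2  → match P7@[30:31]
i=32 'b': node 2→13  → match P1@[32:32],P4@[30:32]
i=33 'c': node 13→11 ·f
i=34 'a': node 11→12  → match P3@[32:34]
i=35 'b': node 12→4 ·f  → match P1@[35:35]
i=36 'b': node 4→4 ·f  → match P1@[36:36]
i=37 'c': node 4→11
i=38 'c': node 11→6 ·f
i=39 'd': node 6→7
i=40 'c': node 7→8
i=41 'd': node 8→9
i=42 'a': node 9→10  → match P2@[37:42]
i=43 'b': node 10→4 ·f  → match P1@[43:43]
i=44 'd': node 4→0 ·f
i=45 'a': node 0→1
i=46 'a': node 1→2  → match P7@[45:46]
i=47 'a': node 2→2 ·f  → match P7@[46:47]
i=48 'a': node 2→2 ·f  → match P7@[47:48]
i=49 'b': node 2→13  → match P1@[49:49],P4@[47:49]
i=50 'b': node 13→4 ·f  → match P1@[50:50]
i=51 'b': node 4→4 ·f  → match P1@[51:51]

Result: [[5,7],[6,0],[7,1],[9,6],[9,7],[11,1],[12,1],[14,3],[17,1],[19,1],[21,1],[23,7],[24,0],[27,7],[28,1],[28,4],[31,7],[32,1],[32,4],[34,3],[35,1],[36,1],[42,2],[43,1],[46,7],[47,7],[48,7],[49,1],[49,4],[50,1],[51,1]]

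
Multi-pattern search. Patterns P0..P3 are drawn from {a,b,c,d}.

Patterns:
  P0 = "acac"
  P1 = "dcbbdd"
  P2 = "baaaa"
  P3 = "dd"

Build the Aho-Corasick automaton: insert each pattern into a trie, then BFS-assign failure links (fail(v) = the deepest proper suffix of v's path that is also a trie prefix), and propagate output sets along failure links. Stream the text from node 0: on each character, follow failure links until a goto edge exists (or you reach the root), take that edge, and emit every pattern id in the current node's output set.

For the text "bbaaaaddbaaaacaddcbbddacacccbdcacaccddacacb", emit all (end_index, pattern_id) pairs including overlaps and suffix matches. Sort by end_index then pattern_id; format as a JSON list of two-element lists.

Build:
Trie nodes:
  0='ε' goto a→1 b→11 d→5
  1='a' goto c→2
  2='ac' goto a→3
  3='aca' goto c→4
  4='acac' goto ·  [P0 ends]
  5='d' goto c→6 d→16
  6='dc' goto b→7
  7='dcb' goto b→8
  8='dcbb' goto d→9
  9='dcbbd' goto d→10
  10='dcbbdd' goto ·  [P1 ends]
  11='b' goto a→12
  12='ba' goto a→13
  13='baa' goto a→14
  14='baaa' goto a→15
  15='baaaa' goto ·  [P2 ends]
  16='dd' goto ·  [P3 ends]

Failure links (BFS by depth):
  fail(1) 'a': from fail(0)=0 chase 'a': 0 ⇒ 0;  out=∅∪out(0)=∅
  fail(5) 'd': from fail(0)=0 chase 'd': 0 ⇒ 0;  out=∅∪out(0)=∅
  fail(11) 'b': from fail(0)=0 chase 'b': 0 ⇒ 0;  out=∅∪out(0)=∅
  fail(2) 'ac': from fail(1)=0 chase 'c': 0 ⇒ 0;  out=∅∪out(0)=∅
  fail(6) 'dc': from fail(5)=0 chase 'c': 0 ⇒ 0;  out=∅∪out(0)=∅
  fail(12) 'ba': from fail(11)=0 chase 'a': 0 ⇒ 1;  out=∅∪out(1)=∅
  fail(16) 'dd': from fail(5)=0 chase 'd': 0 ⇒ 5;  out={3}∪out(5)={3}
  fail(3) 'aca': from fail(2)=0 chase 'a': 0 ⇒ 1;  out=∅∪out(1)=∅
  fail(7) 'dcb': from fail(6)=0 chase 'b': 0 ⇒ 11;  out=∅∪out(11)=∅
  fail(13) 'baa': from fail(12)=1 chase 'a': 1→0 ⇒ 1;  out=∅∪out(1)=∅
  fail(4) 'acac': from fail(3)=1 chase 'c': 1 ⇒ 2;  out={0}∪out(2)={0}
  fail(8) 'dcbb': from fail(7)=11 chase 'b': 11→0 ⇒ 11;  out=∅∪out(11)=∅
  fail(14) 'baaa': from fail(13)=1 chase 'a': 1→0 ⇒ 1;  out=∅∪out(1)=∅
  fail(9) 'dcbbd': from fail(8)=11 chase 'd': 11→0 ⇒ 5;  out=∅∪out(5)=∅
  fail(15) 'baaaa': from fail(14)=1 chase 'a': 1→0 ⇒ 1;  out={2}∪out(1)={2}
  fail(10) 'dcbbdd': from fail(9)=5 chase 'd': 5 ⇒ 16;  out={1}∪out(16)={1,3}

Text stream:
pos 0 'b': at 11
pos 1 'b': at 11 ·f
pos 2 'a': at 12
pos 3 'a': at 13
pos 4 'a': at 14
pos 5 'a': at 15  → match P2@[1:5]
pos 6 'd': at 5 ·f
pos 7 'd': at 16  → match P3@[6:7]
pos 8 'b': at 11 ·f
pos 9 'a': at 12
pos 10 'a': at 13
pos 11 'a': at 14
pos 12 'a': at 15  → match P2@[8:12]
pos 13 'c': at 2 ·f
pos 14 'a': at 3
pos 15 'd': at 5 ·f
pos 16 'd': at 16  → match P3@[15:16]
pos 17 'c': at 6 ·f
pos 18 'b': at 7
pos 19 'b': at 8
pos 20 'd': at 9
pos 21 'd': at 10  → match P1@[16:21],P3@[20:21]
pos 22 'a': at 1 ·f
pos 23 'c': at 2
pos 24 'a': at 3
pos 25 'c': at 4  → match P0@[22:25]
pos 26 'c': at 0 ·f
pos 27 'c': at 0
pos 28 'b': at 11
pos 29 'd': at 5 ·f
pos 30 'c': at 6
pos 31 'a': at 1 ·f
pos 32 'c': at 2
pos 33 'a': at 3
pos 34 'c': at 4  → match P0@[31:34]
pos 35 'c': at 0 ·f
pos 36 'd': at 5
pos 37 'd': at 16  → match P3@[36:37]
pos 38 'a': at 1 ·f
pos 39 'c': at 2
pos 40 'a': at 3
pos 41 'c': at 4  → match P0@[38:41]
pos 42 'b': at 11 ·f

Result: [[5,2],[7,3],[12,2],[16,3],[21,1],[21,3],[25,0],[34,0],[37,3],[41,0]]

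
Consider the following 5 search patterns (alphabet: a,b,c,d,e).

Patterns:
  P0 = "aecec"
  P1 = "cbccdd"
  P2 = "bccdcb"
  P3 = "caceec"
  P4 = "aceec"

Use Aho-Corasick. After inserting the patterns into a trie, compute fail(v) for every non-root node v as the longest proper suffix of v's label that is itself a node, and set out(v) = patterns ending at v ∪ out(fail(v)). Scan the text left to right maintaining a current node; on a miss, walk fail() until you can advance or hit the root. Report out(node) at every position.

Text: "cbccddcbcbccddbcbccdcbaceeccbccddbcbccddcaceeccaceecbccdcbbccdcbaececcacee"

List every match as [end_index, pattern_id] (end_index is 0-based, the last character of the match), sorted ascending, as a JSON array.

Construct AC machine:
Trie (insert patterns):
  0='ε' goto a→1 b→12 c→6
  1='a' goto c→23 e→2
  2='ae' goto c→3
  3='aec' goto e→4
  4='aece' goto c→5
  5='aecec' goto ·  [P0 ends]
  6='c' goto a→18 b→7
  7='cb' goto c→8
  8='cbc' goto c→9
  9='cbcc' goto d→10
  10='cbccd' goto d→11
  11='cbccdd' goto ·  [P1 ends]
  12='b' goto c→13
  13='bc' goto c→14
  14='bcc' goto d→15
  15='bccd' goto c→16
  16='bccdc' goto b→17
  17='bccdcb' goto ·  [P2 ends]
  18='ca' goto c→19
  19='cac' goto e→20
  20='cace' goto e→21
  21='cacee' goto c→22
  22='caceec' goto ·  [P3 ends]
  23='ac' goto e→24
  24='ace' goto e→25
  25='acee' goto c→26
  26='aceec' goto ·  [P4 ends]

Failure links (BFS by depth):
  fail(1) 'a': from fail(0)=0 chase 'a': 0 ⇒ 0;  out=∅∪out(0)=∅
  fail(6) 'c': from fail(0)=0 chase 'c': 0 ⇒ 0;  out=∅∪out(0)=∅
  fail(12) 'b': from fail(0)=0 chase 'b': 0 ⇒ 0;  out=∅∪out(0)=∅
  fail(2) 'ae': from fail(1)=0 chase 'e': 0 ⇒ 0;  out=∅∪out(0)=∅
  fail(7) 'cb': from fail(6)=0 chase 'b': 0 ⇒ 12;  out=∅∪out(12)=∅
  fail(13) 'bc': from fail(12)=0 chase 'c': 0 ⇒ 6;  out=∅∪out(6)=∅
  fail(18) 'ca': from fail(6)=0 chase 'a': 0 ⇒ 1;  out=∅∪out(1)=∅
  fail(23) 'ac': from fail(1)=0 chase 'c': 0 ⇒ 6;  out=∅∪out(6)=∅
  fail(3) 'aec': from fail(2)=0 chase 'c': 0 ⇒ 6;  out=∅∪out(6)=∅
  fail(8) 'cbc': from fail(7)=12 chase 'c': 12 ⇒ 13;  out=∅∪out(13)=∅
  fail(14) 'bcc': from fail(13)=6 chase 'c': 6→0 ⇒ 6;  out=∅∪out(6)=∅
  fail(19) 'cac': from fail(18)=1 chase 'c': 1 ⇒ 23;  out=∅∪out(23)=∅
  fail(24) 'ace': from fail(23)=6 chase 'e': 6→0 ⇒ 0;  out=∅∪out(0)=∅
  fail(4) 'aece': from fail(3)=6 chase 'e': 6→0 ⇒ 0;  out=∅∪out(0)=∅
  fail(9) 'cbcc': from fail(8)=13 chase 'c': 13 ⇒ 14;  out=∅∪out(14)=∅
  fail(15) 'bccd': from fail(14)=6 chase 'd': 6→0 ⇒ 0;  out=∅∪out(0)=∅
  fail(20) 'cace': from fail(19)=23 chase 'e': 23 ⇒ 24;  out=∅∪out(24)=∅
  fail(25) 'acee': from fail(24)=0 chase 'e': 0 ⇒ 0;  out=∅∪out(0)=∅
  fail(5) 'aecec': from fail(4)=0 chase 'c': 0 ⇒ 6;  out={0}∪out(6)={0}
  fail(10) 'cbccd': from fail(9)=14 chase 'd': 14 ⇒ 15;  out=∅∪out(15)=∅
  fail(16) 'bccdc': from fail(15)=0 chase 'c': 0 ⇒ 6;  out=∅∪out(6)=∅
  fail(21) 'cacee': from fail(20)=24 chase 'e': 24 ⇒ 25;  out=∅∪out(25)=∅
  fail(26) 'aceec': from fail(25)=0 chase 'c': 0 ⇒ 6;  out={4}∪out(6)={4}
  fail(11) 'cbccdd': from fail(10)=15 chase 'd': 15→0 ⇒ 0;  out={1}∪out(0)={1}
  fail(17) 'bccdcb': from fail(16)=6 chase 'b': 6 ⇒ 7;  out={2}∪out(7)={2}
  fail(22) 'caceec': from fail(21)=25 chase 'c': 25 ⇒ 26;  out={3}∪out(26)={3,4}

Text stream:
pos 0 'c': at 6
pos 1 'b': at 7
pos 2 'c': at 8
pos 3 'c': at 9
pos 4 'd': at 10
pos 5 'd': at 11  emit P1@[0:5]
pos 6 'c': at 6 (fail-walked)
pos 7 'b': at 7
pos 8 'c': at 8
pos 9 'b': at 7 (fail-walked)
pos 10 'c': at 8
pos 11 'c': at 9
pos 12 'd': at 10
pos 13 'd': at 11  emit P1@[8:13]
pos 14 'b': at 12 (fail-walked)
pos 15 'c': at 13
pos 16 'b': at 7 (fail-walked)
pos 17 'c': at 8
pos 18 'c': at 9
pos 19 'd': at 10
pos 20 'c': at 16 (fail-walked)
pos 21 'b': at 17  emit P2@[16:21]
pos 22 'a': at 1 (fail-walked)
pos 23 'c': at 23
pos 24 'e': at 24
pos 25 'e': at 25
pos 26 'c': at 26  emit P4@[22:26]
pos 27 'c': at 6 (fail-walked)
pos 28 'b': at 7
pos 29 'c': at 8
pos 30 'c': at 9
pos 31 'd': at 10
pos 32 'd': at 11  emit P1@[27:32]
pos 33 'b': at 12 (fail-walked)
pos 34 'c': at 13
pos 35 'b': at 7 (fail-walked)
pos 36 'c': at 8
pos 37 'c': at 9
pos 38 'd': at 10
pos 39 'd': at 11  emit P1@[34:39]
pos 40 'c': at 6 (fail-walked)
pos 41 'a': at 18
pos 42 'c': at 19
pos 43 'e': at 20
pos 44 'e': at 21
pos 45 'c': at 22  emit P3@[40:45],P4@[41:45]
pos 46 'c': at 6 (fail-walked)
pos 47 'a': at 18
pos 48 'c': at 19
pos 49 'e': at 20
pos 50 'e': at 21
pos 51 'c': at 22  emit P3@[46:51],P4@[47:51]
pos 52 'b': at 7 (fail-walked)
pos 53 'c': at 8
pos 54 'c': at 9
pos 55 'd': at 10
pos 56 'c': at 16 (fail-walked)
pos 57 'b': at 17  emit P2@[52:57]
pos 58 'b': at 12 (fail-walked)
pos 59 'c': at 13
pos 60 'c': at 14
pos 61 'd': at 15
pos 62 'c': at 16
pos 63 'b': at 17  emit P2@[58:63]
pos 64 'a': at 1 (fail-walked)
pos 65 'e': at 2
pos 66 'c': at 3
pos 67 'e': at 4
pos 68 'c': at 5  emit P0@[64:68]
pos 69 'c': at 6 (fail-walked)
pos 70 'a': at 18
pos 71 'c': at 19
pos 72 'e': at 20
pos 73 'e': at 21

Result: [[5,1],[13,1],[21,2],[26,4],[32,1],[39,1],[45,3],[45,4],[51,3],[51,4],[57,2],[63,2],[68,0]]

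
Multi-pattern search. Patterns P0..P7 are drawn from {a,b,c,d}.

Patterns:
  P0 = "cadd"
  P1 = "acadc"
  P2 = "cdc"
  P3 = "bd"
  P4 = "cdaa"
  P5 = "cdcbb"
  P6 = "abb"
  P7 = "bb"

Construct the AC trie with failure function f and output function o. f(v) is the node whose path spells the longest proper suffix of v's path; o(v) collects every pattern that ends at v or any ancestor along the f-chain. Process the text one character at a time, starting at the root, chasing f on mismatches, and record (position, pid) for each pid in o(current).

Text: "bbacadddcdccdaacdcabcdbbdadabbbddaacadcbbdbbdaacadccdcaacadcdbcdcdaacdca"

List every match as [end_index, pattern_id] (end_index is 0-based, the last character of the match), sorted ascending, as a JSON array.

Build:
Trie (insert patterns):
  n0 'ε': a→5 b→12 c→1
  n1 'c': a→2 d→10
  n2 'ca': d→3
  n3 'cad': d→4
  n4 'cadd': ·  [P0 ends]
  n5 'a': b→18 c→6
  n6 'ac': a→7
  n7 'aca': d→8
  n8 'acad': c→9
  n9 'acadc': ·  [P1 ends]
  n10 'cd': a→14 c→11
  n11 'cdc': b→16  [P2 ends]
  n12 'b': b→20 d→13
  n13 'bd': ·  [P3 ends]
  n14 'cda': a→15
  n15 'cdaa': ·  [P4 ends]
  n16 'cdcb': b→17
  n17 'cdcbb': ·  [P5 ends]
  n18 'ab': b→19
  n19 'abb': ·  [P6 ends]
  n20 'bb': ·  [P7 ends]

BFS fail/out derivation:
  n1('c'): parent n0 fail=0; on 'c' 0 → fail=0;  out ∅∪∅=∅
  n5('a'): parent n0 fail=0; on 'a' 0 → fail=0;  out ∅∪∅=∅
  n12('b'): parent n0 fail=0; on 'b' 0 → fail=0;  out ∅∪∅=∅
  n2('ca'): parent n1 fail=0; on 'a' 0 → fail=5;  out ∅∪∅=∅
  n6('ac'): parent n5 fail=0; on 'c' 0 → fail=1;  out ∅∪∅=∅
  n10('cd'): parent n1 fail=0; on 'd' 0 → fail=0;  out ∅∪∅=∅
  n13('bd'): parent n12 fail=0; on 'd' 0 → fail=0;  out {3}∪∅={3}
  n18('ab'): parent n5 fail=0; on 'b' 0 → fail=12;  out ∅∪∅=∅
  n20('bb'): parent n12 fail=0; on 'b' 0 → fail=12;  out {7}∪∅={7}
  n3('cad'): parent n2 fail=5; on 'd' 5→0 → fail=0;  out ∅∪∅=∅
  n7('aca'): parent n6 fail=1; on 'a' 1 → fail=2;  out ∅∪∅=∅
  n11('cdc'): parent n10 fail=0; on 'c' 0 → fail=1;  out {2}∪∅={2}
  n14('cda'): parent n10 fail=0; on 'a' 0 → fail=5;  out ∅∪∅=∅
  n19('abb'): parent n18 fail=12; on 'b' 12 → fail=20;  out {6}∪{7}={6,7}
  n4('cadd'): parent n3 fail=0; on 'd' 0 → fail=0;  out {0}∪∅={0}
  n8('acad'): parent n7 fail=2; on 'd' 2 → fail=3;  out ∅∪∅=∅
  n15('cdaa'): parent n14 fail=5; on 'a' 5→0 → fail=5;  out {4}∪∅={4}
  n16('cdcb'): parent n11 fail=1; on 'b' 1→0 → fail=12;  out ∅∪∅=∅
  n9('acadc'): parent n8 fail=3; on 'c' 3→0 → fail=1;  out {1}∪∅={1}
  n17('cdcbb'): parent n16 fail=12; on 'b' 12 → fail=20;  out {5}∪{7}={5,7}

Scan:
[0] read 'b'  n0⇒n12
[1] read 'b'  n12⇒n20  ** P7@[0:1]
[2] read 'a'  n20⇒n5 (fail-walked)
[3] read 'c'  n5⇒n6
[4] read 'a'  n6⇒n7
[5] read 'd'  n7⇒n8
[6] read 'd'  n8⇒n4 (fail-walked)  ** P0@[3:6]
[7] read 'd'  n4⇒n0 (fail-walked)
[8] read 'c'  n0⇒n1
[9] read 'd'  n1⇒n10
[10] read 'c'  n10⇒n11  ** P2@[8:10]
[11] read 'c'  n11⇒n1 (fail-walked)
[12] read 'd'  n1⇒n10
[13] read 'a'  n10⇒n14
[14] read 'a'  n14⇒n15  ** P4@[11:14]
[15] read 'c'  n15⇒n6 (fail-walked)
[16] read 'd'  n6⇒n10 (fail-walked)
[17] read 'c'  n10⇒n11  ** P2@[15:17]
[18] read 'a'  n11⇒n2 (fail-walked)
[19] read 'b'  n2⇒n18 (fail-walked)
[20] read 'c'  n18⇒n1 (fail-walked)
[21] read 'd'  n1⇒n10
[22] read 'b'  n10⇒n12 (fail-walked)
[23] read 'b'  n12⇒n20  ** P7@[22:23]
[24] read 'd'  n20⇒n13 (fail-walked)  ** P3@[23:24]
[25] read 'a'  n13⇒n5 (fail-walked)
[26] read 'd'  n5⇒n0 (fail-walked)
[27] read 'a'  n0⇒n5
[28] read 'b'  n5⇒n18
[29] read 'b'  n18⇒n19  ** P6@[27:29],P7@[28:29]
[30] read 'b'  n19⇒n20 (fail-walked)  ** P7@[29:30]
[31] read 'd'  n20⇒n13 (fail-walked)  ** P3@[30:31]
[32] read 'd'  n13⇒n0 (fail-walked)
[33] read 'a'  n0⇒n5
[34] read 'a'  n5⇒n5 (fail-walked)
[35] read 'c'  n5⇒n6
[36] read 'a'  n6⇒n7
[37] read 'd'  n7⇒n8
[38] read 'c'  n8⇒n9  ** P1@[34:38]
[39] read 'b'  n9⇒n12 (fail-walked)
[40] read 'b'  n12⇒n20  ** P7@[39:40]
[41] read 'd'  n20⇒n13 (fail-walked)  ** P3@[40:41]
[42] read 'b'  n13⇒n12 (fail-walked)
[43] read 'b'  n12⇒n20  ** P7@[42:43]
[44] read 'd'  n20⇒n13 (fail-walked)  ** P3@[43:44]
[45] read 'a'  n13⇒n5 (fail-walked)
[46] read 'a'  n5⇒n5 (fail-walked)
[47] read 'c'  n5⇒n6
[48] read 'a'  n6⇒n7
[49] read 'd'  n7⇒n8
[50] read 'c'  n8⇒n9  ** P1@[46:50]
[51] read 'c'  n9⇒n1 (fail-walked)
[52] read 'd'  n1⇒n10
[53] read 'c'  n10⇒n11  ** P2@[51:53]
[54] read 'a'  n11⇒n2 (fail-walked)
[55] read 'a'  n2⇒n5 (fail-walked)
[56] read 'c'  n5⇒n6
[57] read 'a'  n6⇒n7
[58] read 'd'  n7⇒n8
[59] read 'c'  n8⇒n9  ** P1@[55:59]
[60] read 'd'  n9⇒n10 (fail-walked)
[61] read 'b'  n10⇒n12 (fail-walked)
[62] read 'c'  n12⇒n1 (fail-walked)
[63] read 'd'  n1⇒n10
[64] read 'c'  n10⇒n11  ** P2@[62:64]
[65] read 'd'  n11⇒n10 (fail-walked)
[66] read 'a'  n10⇒n14
[67] read 'a'  n14⇒n15  ** P4@[64:67]
[68] read 'c'  n15⇒n6 (fail-walked)
[69] read 'd'  n6⇒n10 (fail-walked)
[70] read 'c'  n10⇒n11  ** P2@[68:70]
[71] read 'a'  n11⇒n2 (fail-walked)

Result: [[1,7],[6,0],[10,2],[14,4],[17,2],[23,7],[24,3],[29,6],[29,7],[30,7],[31,3],[38,1],[40,7],[41,3],[43,7],[44,3],[50,1],[53,2],[59,1],[64,2],[67,4],[70,2]]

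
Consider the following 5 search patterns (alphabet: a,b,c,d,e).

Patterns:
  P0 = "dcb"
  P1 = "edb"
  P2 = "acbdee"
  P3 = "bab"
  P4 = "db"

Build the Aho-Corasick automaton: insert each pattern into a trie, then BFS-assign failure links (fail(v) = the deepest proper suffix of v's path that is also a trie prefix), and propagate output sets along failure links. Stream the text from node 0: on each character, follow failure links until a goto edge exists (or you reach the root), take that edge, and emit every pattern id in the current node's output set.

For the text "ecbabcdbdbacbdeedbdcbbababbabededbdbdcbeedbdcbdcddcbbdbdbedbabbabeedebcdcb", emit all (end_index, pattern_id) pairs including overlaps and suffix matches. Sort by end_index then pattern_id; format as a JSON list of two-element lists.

Construct AC machine:
Trie (insert patterns):
  n0 'ε': a→7 b→13 d→1 e→4
  n1 'd': b→16 c→2
  n2 'dc': b→3
  n3 'dcb': ·  [P0 ends]
  n4 'e': d→5
  n5 'ed': b→6
  n6 'edb': ·  [P1 ends]
  n7 'a': c→8
  n8 'ac': b→9
  n9 'acb': d→10
  n10 'acbd': e→11
  n11 'acbde': e→12
  n12 'acbdee': ·  [P2 ends]
  n13 'b': a→14
  n14 'ba': b→15
  n15 'bab': ·  [P3 ends]
  n16 'db': ·  [P4 ends]

BFS fail/out derivation:
  fail(1) 'd': from fail(0)=0 chase 'd': 0 ⇒ 0;  out=∅∪out(0)=∅
  fail(4) 'e': from fail(0)=0 chase 'e': 0 ⇒ 0;  out=∅∪out(0)=∅
  fail(7) 'a': from fail(0)=0 chase 'a': 0 ⇒ 0;  out=∅∪out(0)=∅
  fail(13) 'b': from fail(0)=0 chase 'b': 0 ⇒ 0;  out=∅∪out(0)=∅
  fail(2) 'dc': from fail(1)=0 chase 'c': 0 ⇒ 0;  out=∅∪out(0)=∅
  fail(5) 'ed': from fail(4)=0 chase 'd': 0 ⇒ 1;  out=∅∪out(1)=∅
  fail(8) 'ac': from fail(7)=0 chase 'c': 0 ⇒ 0;  out=∅∪out(0)=∅
  fail(14) 'ba': from fail(13)=0 chase 'a': 0 ⇒ 7;  out=∅∪out(7)=∅
  fail(16) 'db': from fail(1)=0 chase 'b': 0 ⇒ 13;  out={4}∪out(13)={4}
  fail(3) 'dcb': from fail(2)=0 chase 'b': 0 ⇒ 13;  out={0}∪out(13)={0}
  fail(6) 'edb': from fail(5)=1 chase 'b': 1 ⇒ 16;  out={1}∪out(16)={1,4}
  fail(9) 'acb': from fail(8)=0 chase 'b': 0 ⇒ 13;  out=∅∪out(13)=∅
  fail(15) 'bab': from fail(14)=7 chase 'b': 7→0 ⇒ 13;  out={3}∪out(13)={3}
  fail(10) 'acbd': from fail(9)=13 chase 'd': 13→0 ⇒ 1;  out=∅∪out(1)=∅
  fail(11) 'acbde': from fail(10)=1 chase 'e': 1→0 ⇒ 4;  out=∅∪out(4)=∅
  fail(12) 'acbdee': from fail(11)=4 chase 'e': 4→0 ⇒ 4;  out={2}∪out(4)={2}

Scan:
pos 0 'e': at 4
pos 1 'c': at 0 ·f
pos 2 'b': at 13
pos 3 'a': at 14
pos 4 'b': at 15  ** P3@[2:4]
pos 5 'c': at 0 ·f
pos 6 'd': at 1
pos 7 'b': at 16  ** P4@[6:7]
pos 8 'd': at 1 ·f
pos 9 'b': at 16  ** P4@[8:9]
pos 10 'a': at 14 ·f
pos 11 'c': at 8 ·f
pos 12 'b': at 9
pos 13 'd': at 10
pos 14 'e': at 11
pos 15 'e': at 12  ** P2@[10:15]
pos 16 'd': at 5 ·f
pos 17 'b': at 6  ** P1@[15:17],P4@[16:17]
pos 18 'd': at 1 ·f
pos 19 'c': at 2
pos 20 'b': at 3  ** P0@[18:20]
pos 21 'b': at 13 ·f
pos 22 'a': at 14
pos 23 'b': at 15  ** P3@[21:23]
pos 24 'a': at 14 ·f
pos 25 'b': at 15  ** P3@[23:25]
pos 26 'b': at 13 ·f
pos 27 'a': at 14
pos 28 'b': at 15  ** P3@[26:28]
pos 29 'e': at 4 ·f
pos 30 'd': at 5
pos 31 'e': at 4 ·f
pos 32 'd': at 5
pos 33 'b': at 6  ** P1@[31:33],P4@[32:33]
pos 34 'd': at 1 ·f
pos 35 'b': at 16  ** P4@[34:35]
pos 36 'd': at 1 ·f
pos 37 'c': at 2
pos 38 'b': at 3  ** P0@[36:38]
pos 39 'e': at 4 ·f
pos 40 'e': at 4 ·f
pos 41 'd': at 5
pos 42 'b': at 6  ** P1@[40:42],P4@[41:42]
pos 43 'd': at 1 ·f
pos 44 'c': at 2
pos 45 'b': at 3  ** P0@[43:45]
pos 46 'd': at 1 ·f
pos 47 'c': at 2
pos 48 'd': at 1 ·f
pos 49 'd': at 1 ·f
pos 50 'c': at 2
pos 51 'b': at 3  ** P0@[49:51]
pos 52 'b': at 13 ·f
pos 53 'd': at 1 ·f
pos 54 'b': at 16  ** P4@[53:54]
pos 55 'd': at 1 ·f
pos 56 'b': at 16  ** P4@[55:56]
pos 57 'e': at 4 ·f
pos 58 'd': at 5
pos 59 'b': at 6  ** P1@[57:59],P4@[58:59]
pos 60 'a': at 14 ·f
pos 61 'b': at 15  ** P3@[59:61]
pos 62 'b': at 13 ·f
pos 63 'a': at 14
pos 64 'b': at 15  ** P3@[62:64]
pos 65 'e': at 4 ·f
pos 66 'e': at 4 ·f
pos 67 'd': at 5
pos 68 'e': at 4 ·f
pos 69 'b': at 13 ·f
pos 70 'c': at 0 ·f
pos 71 'd': at 1
pos 72 'c': at 2
pos 73 'b': at 3  ** P0@[71:73]

Result: [[4,3],[7,4],[9,4],[15,2],[17,1],[17,4],[20,0],[23,3],[25,3],[28,3],[33,1],[33,4],[35,4],[38,0],[42,1],[42,4],[45,0],[51,0],[54,4],[56,4],[59,1],[59,4],[61,3],[64,3],[73,0]]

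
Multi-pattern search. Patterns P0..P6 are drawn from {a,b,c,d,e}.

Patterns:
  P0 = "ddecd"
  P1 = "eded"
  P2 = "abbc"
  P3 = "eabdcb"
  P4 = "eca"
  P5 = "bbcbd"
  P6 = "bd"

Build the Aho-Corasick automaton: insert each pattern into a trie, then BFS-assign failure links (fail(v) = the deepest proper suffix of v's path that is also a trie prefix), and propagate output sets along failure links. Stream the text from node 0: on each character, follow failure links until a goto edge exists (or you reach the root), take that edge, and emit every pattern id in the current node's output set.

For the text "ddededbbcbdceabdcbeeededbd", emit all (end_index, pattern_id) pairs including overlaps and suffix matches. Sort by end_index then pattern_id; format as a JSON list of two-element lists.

Construct AC machine:
Trie nodes:
  0='ε' goto a→10 b→21 d→1 e→6
  1='d' goto d→2
  2='dd' goto e→3
  3='dde' goto c→4
  4='ddec' goto d→5
  5='ddecd' goto ·  [P0 ends]
  6='e' goto a→14 c→19 d→7
  7='ed' goto e→8
  8='ede' goto d→9
  9='eded' goto ·  [P1 ends]
  10='a' goto b→11
  11='ab' goto b→12
  12='abb' goto c→13
  13='abbc' goto ·  [P2 ends]
  14='ea' goto b→15
  15='eab' goto d→16
  16='eabd' goto c→17
  17='eabdc' goto b→18
  18='eabdcb' goto ·  [P3 ends]
  19='ec' goto a→20
  20='eca' goto ·  [P4 ends]
  21='b' goto b→22 d→26
  22='bb' goto c→23
  23='bbc' goto b→24
  24='bbcb' goto d→25
  25='bbcbd' goto ·  [P5 ends]
  26='bd' goto ·  [P6 ends]

BFS fail/out derivation:
  n1('d'): parent n0 fail=0; on 'd' 0 → fail=0;  out ∅∪∅=∅
  n6('e'): parent n0 fail=0; on 'e' 0 → fail=0;  out ∅∪∅=∅
  n10('a'): parent n0 fail=0; on 'a' 0 → fail=0;  out ∅∪∅=∅
  n21('b'): parent n0 fail=0; on 'b' 0 → fail=0;  out ∅∪∅=∅
  n2('dd'): parent n1 fail=0; on 'd' 0 → fail=1;  out ∅∪∅=∅
  n7('ed'): parent n6 fail=0; on 'd' 0 → fail=1;  out ∅∪∅=∅
  n11('ab'): parent n10 fail=0; on 'b' 0 → fail=21;  out ∅∪∅=∅
  n14('ea'): parent n6 fail=0; on 'a' 0 → fail=10;  out ∅∪∅=∅
  n19('ec'): parent n6 fail=0; on 'c' 0 → fail=0;  out ∅∪∅=∅
  n22('bb'): parent n21 fail=0; on 'b' 0 → fail=21;  out ∅∪∅=∅
  n26('bd'): parent n21 fail=0; on 'd' 0 → fail=1;  out {6}∪∅={6}
  n3('dde'): parent n2 fail=1; on 'e' 1→0 → fail=6;  out ∅∪∅=∅
  n8('ede'): parent n7 fail=1; on 'e' 1→0 → fail=6;  out ∅∪∅=∅
  n12('abb'): parent n11 fail=21; on 'b' 21 → fail=22;  out ∅∪∅=∅
  n15('eab'): parent n14 fail=10; on 'b' 10 → fail=11;  out ∅∪∅=∅
  n20('eca'): parent n19 fail=0; on 'a' 0 → fail=10;  out {4}∪∅={4}
  n23('bbc'): parent n22 fail=21; on 'c' 21→0 → fail=0;  out ∅∪∅=∅
  n4('ddec'): parent n3 fail=6; on 'c' 6 → fail=19;  out ∅∪∅=∅
  n9('eded'): parent n8 fail=6; on 'd' 6 → fail=7;  out {1}∪∅={1}
  n13('abbc'): parent n12 fail=22; on 'c' 22 → fail=23;  out {2}∪∅={2}
  n16('eabd'): parent n15 fail=11; on 'd' 11→21 → fail=26;  out ∅∪{6}={6}
  n24('bbcb'): parent n23 fail=0; on 'b' 0 → fail=21;  out ∅∪∅=∅
  n5('ddecd'): parent n4 fail=19; on 'd' 19→0 → fail=1;  out {0}∪∅={0}
  n17('eabdc'): parent n16 fail=26; on 'c' 26→1→0 → fail=0;  out ∅∪∅=∅
  n25('bbcbd'): parent n24 fail=21; on 'd' 21 → fail=26;  out {5}∪{6}={5,6}
  n18('eabdcb'): parent n17 fail=0; on 'b' 0 → fail=21;  out {3}∪∅={3}

Run:
i=0 'd': node 0→1
i=1 'd': node 1→2
i=2 'e': node 2→3
i=3 'd': node 3→7 (fail-walked)
i=4 'e': node 7→8
i=5 'd': node 8→9  emit P1@[2:5]
i=6 'b': node 9→21 (fail-walked)
i=7 'b': node 21→22
i=8 'c': node 22→23
i=9 'b': node 23→24
i=10 'd': node 24→25  emit P5@[6:10],P6@[9:10]
i=11 'c': node 25→0 (fail-walked)
i=12 'e': node 0→6
i=13 'a': node 6→14
i=14 'b': node 14→15
i=15 'd': node 15→16  emit P6@[14:15]
i=16 'c': node 16→17
i=17 'b': node 17→18  emit P3@[12:17]
i=18 'e': node 18→6 (fail-walked)
i=19 'e': node 6→6 (fail-walked)
i=20 'e': node 6→6 (fail-walked)
i=21 'd': node 6→7
i=22 'e': node 7→8
i=23 'd': node 8→9  emit P1@[20:23]
i=24 'b': node 9→21 (fail-walked)
i=25 'd': node 21→26  emit P6@[24:25]

All matches (sorted): [[5,1],[10,5],[10,6],[15,6],[17,3],[23,1],[25,6]]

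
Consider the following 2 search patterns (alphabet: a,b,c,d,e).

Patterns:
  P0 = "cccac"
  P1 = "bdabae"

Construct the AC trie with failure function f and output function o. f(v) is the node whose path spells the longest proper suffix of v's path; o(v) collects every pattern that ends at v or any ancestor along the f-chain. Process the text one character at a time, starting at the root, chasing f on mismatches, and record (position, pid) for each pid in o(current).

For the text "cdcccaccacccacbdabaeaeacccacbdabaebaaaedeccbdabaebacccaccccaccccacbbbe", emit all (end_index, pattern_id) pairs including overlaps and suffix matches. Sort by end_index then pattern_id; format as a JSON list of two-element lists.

Build automaton:
Trie (insert patterns):
  0='ε' goto b→6 c→1
  1='c' goto c→2
  2='cc' goto c→3
  3='ccc' goto a→4
  4='ccca' goto c→5
  5='cccac' goto ·  [P0 ends]
  6='b' goto d→7
  7='bd' goto a→8
  8='bda' goto b→9
  9='bdab' goto a→10
  10='bdaba' goto e→11
  11='bdabae' goto ·  [P1 ends]

BFS fail/out derivation:
  n1('c'): parent n0 fail=0; on 'c' 0 → fail=0;  out ∅∪∅=∅
  n6('b'): parent n0 fail=0; on 'b' 0 → fail=0;  out ∅∪∅=∅
  n2('cc'): parent n1 fail=0; on 'c' 0 → fail=1;  out ∅∪∅=∅
  n7('bd'): parent n6 fail=0; on 'd' 0 → fail=0;  out ∅∪∅=∅
  n3('ccc'): parent n2 fail=1; on 'c' 1 → fail=2;  out ∅∪∅=∅
  n8('bda'): parent n7 fail=0; on 'a' 0 → fail=0;  out ∅∪∅=∅
  n4('ccca'): parent n3 fail=2; on 'a' 2→1→0 → fail=0;  out ∅∪∅=∅
  n9('bdab'): parent n8 fail=0; on 'b' 0 → fail=6;  out ∅∪∅=∅
  n5('cccac'): parent n4 fail=0; on 'c' 0 → fail=1;  out {0}∪∅={0}
  n10('bdaba'): parent n9 fail=6; on 'a' 6→0 → fail=0;  out ∅∪∅=∅
  n11('bdabae'): parent n10 fail=0; on 'e' 0 → fail=0;  out {1}∪∅={1}

Scan:
[0] read 'c'  n0⇒n1
[1] read 'd'  n1⇒n0 (via fail)
[2] read 'c'  n0⇒n1
[3] read 'c'  n1⇒n2
[4] read 'c'  n2⇒n3
[5] read 'a'  n3⇒n4
[6] read 'c'  n4⇒n5  ** P0@[2:6]
[7] read 'c'  n5⇒n2 (via fail)
[8] read 'a'  n2⇒n0 (via fail)
[9] read 'c'  n0⇒n1
[10] read 'c'  n1⇒n2
[11] read 'c'  n2⇒n3
[12] read 'a'  n3⇒n4
[13] read 'c'  n4⇒n5  ** P0@[9:13]
[14] read 'b'  n5⇒n6 (via fail)
[15] read 'd'  n6⇒n7
[16] read 'a'  n7⇒n8
[17] read 'b'  n8⇒n9
[18] read 'a'  n9⇒n10
[19] read 'e'  n10⇒n11  ** P1@[14:19]
[20] read 'a'  n11⇒n0 (via fail)
[21] read 'e'  n0⇒n0
[22] read 'a'  n0⇒n0
[23] read 'c'  n0⇒n1
[24] read 'c'  n1⇒n2
[25] read 'c'  n2⇒n3
[26] read 'a'  n3⇒n4
[27] read 'c'  n4⇒n5  ** P0@[23:27]
[28] read 'b'  n5⇒n6 (via fail)
[29] read 'd'  n6⇒n7
[30] read 'a'  n7⇒n8
[31] read 'b'  n8⇒n9
[32] read 'a'  n9⇒n10
[33] read 'e'  n10⇒n11  ** P1@[28:33]
[34] read 'b'  n11⇒n6 (via fail)
[35] read 'a'  n6⇒n0 (via fail)
[36] read 'a'  n0⇒n0
[37] read 'a'  n0⇒n0
[38] read 'e'  n0⇒n0
[39] read 'd'  n0⇒n0
[40] read 'e'  n0⇒n0
[41] read 'c'  n0⇒n1
[42] read 'c'  n1⇒n2
[43] read 'b'  n2⇒n6 (via fail)
[44] read 'd'  n6⇒n7
[45] read 'a'  n7⇒n8
[46] read 'b'  n8⇒n9
[47] read 'a'  n9⇒n10
[48] read 'e'  n10⇒n11  ** P1@[43:48]
[49] read 'b'  n11⇒n6 (via fail)
[50] read 'a'  n6⇒n0 (via fail)
[51] read 'c'  n0⇒n1
[52] read 'c'  n1⇒n2
[53] read 'c'  n2⇒n3
[54] read 'a'  n3⇒n4
[55] read 'c'  n4⇒n5  ** P0@[51:55]
[56] read 'c'  n5⇒n2 (via fail)
[57] read 'c'  n2⇒n3
[58] read 'c'  n3⇒n3 (via fail)
[59] read 'a'  n3⇒n4
[60] read 'c'  n4⇒n5  ** P0@[56:60]
[61] read 'c'  n5⇒n2 (via fail)
[62] read 'c'  n2⇒n3
[63] read 'c'  n3⇒n3 (via fail)
[64] read 'a'  n3⇒n4
[65] read 'c'  n4⇒n5  ** P0@[61:65]
[66] read 'b'  n5⇒n6 (via fail)
[67] read 'b'  n6⇒n6 (via fail)
[68] read 'b'  n6⇒n6 (via fail)
[69] read 'e'  n6⇒n0 (via fail)

All matches (sorted): [[6,0],[13,0],[19,1],[27,0],[33,1],[48,1],[55,0],[60,0],[65,0]]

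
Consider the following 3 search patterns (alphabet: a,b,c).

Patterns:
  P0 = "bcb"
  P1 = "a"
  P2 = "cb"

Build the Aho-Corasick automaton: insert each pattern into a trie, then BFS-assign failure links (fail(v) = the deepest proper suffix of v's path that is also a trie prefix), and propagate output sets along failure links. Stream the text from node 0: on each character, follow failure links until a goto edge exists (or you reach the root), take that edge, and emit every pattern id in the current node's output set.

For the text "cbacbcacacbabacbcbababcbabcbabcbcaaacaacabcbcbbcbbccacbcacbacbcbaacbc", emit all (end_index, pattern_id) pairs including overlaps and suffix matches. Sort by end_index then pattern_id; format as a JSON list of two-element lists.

Build:
Trie (insert patterns):
  n0 'ε': a→4 b→1 c→5
  n1 'b': c→2
  n2 'bc': b→3
  n3 'bcb': ·  [P0 ends]
  n4 'a': ·  [P1 ends]
  n5 'c': b→6
  n6 'cb': ·  [P2 ends]

BFS fail/out derivation:
  fail(1) 'b': from fail(0)=0 chase 'b': 0 ⇒ 0;  out=∅∪out(0)=∅
  fail(4) 'a': from fail(0)=0 chase 'a': 0 ⇒ 0;  out={1}∪out(0)={1}
  fail(5) 'c': from fail(0)=0 chase 'c': 0 ⇒ 0;  out=∅∪out(0)=∅
  fail(2) 'bc': from fail(1)=0 chase 'c': 0 ⇒ 5;  out=∅∪out(5)=∅
  fail(6) 'cb': from fail(5)=0 chase 'b': 0 ⇒ 1;  out={2}∪out(1)={2}
  fail(3) 'bcb': from fail(2)=5 chase 'b': 5 ⇒ 6;  out={0}∪out(6)={0,2}

Run:
i=0 'c': node 0→5
i=1 'b': node 5→6  → match P2@[0:1]
i=2 'a': node 6→4 (fail-walked)  → match P1@[2:2]
i=3 'c': node 4→5 (fail-walked)
i=4 'b': node 5→6  → match P2@[3:4]
i=5 'c': node 6→2 (fail-walked)
i=6 'a': node 2→4 (fail-walked)  → match P1@[6:6]
i=7 'c': node 4→5 (fail-walked)
i=8 'a': node 5→4 (fail-walked)  → match P1@[8:8]
i=9 'c': node 4→5 (fail-walked)
i=10 'b': node 5→6  → match P2@[9:10]
i=11 'a': node 6→4 (fail-walked)  → match P1@[11:11]
i=12 'b': node 4→1 (fail-walked)
i=13 'a': node 1→4 (fail-walked)  → match P1@[13:13]
i=14 'c': node 4→5 (fail-walked)
i=15 'b': node 5→6  → match P2@[14:15]
i=16 'c': node 6→2 (fail-walked)
i=17 'b': node 2→3  → match P0@[15:17],P2@[16:17]
i=18 'a': node 3→4 (fail-walked)  → match P1@[18:18]
i=19 'b': node 4→1 (fail-walked)
i=20 'a': node 1→4 (fail-walked)  → match P1@[20:20]
i=21 'b': node 4→1 (fail-walked)
i=22 'c': node 1→2
i=23 'b': node 2→3  → match P0@[21:23],P2@[22:23]
i=24 'a': node 3→4 (fail-walked)  → match P1@[24:24]
i=25 'b': node 4→1 (fail-walked)
i=26 'c': node 1→2
i=27 'b': node 2→3  → match P0@[25:27],P2@[26:27]
i=28 'a': node 3→4 (fail-walked)  → match P1@[28:28]
i=29 'b': node 4→1 (fail-walked)
i=30 'c': node 1→2
i=31 'b': node 2→3  → match P0@[29:31],P2@[30:31]
i=32 'c': node 3→2 (fail-walked)
i=33 'a': node 2→4 (fail-walked)  → match P1@[33:33]
i=34 'a': node 4→4 (fail-walked)  → match P1@[34:34]
i=35 'a': node 4→4 (fail-walked)  → match P1@[35:35]
i=36 'c': node 4→5 (fail-walked)
i=37 'a': node 5→4 (fail-walked)  → match P1@[37:37]
i=38 'a': node 4→4 (fail-walked)  → match P1@[38:38]
i=39 'c': node 4→5 (fail-walked)
i=40 'a': node 5→4 (fail-walked)  → match P1@[40:40]
i=41 'b': node 4→1 (fail-walked)
i=42 'c': node 1→2
i=43 'b': node 2→3  → match P0@[41:43],P2@[42:43]
i=44 'c': node 3→2 (fail-walked)
i=45 'b': node 2→3  → match P0@[43:45],P2@[44:45]
i=46 'b': node 3→1 (fail-walked)
i=47 'c': node 1→2
i=48 'b': node 2→3  → match P0@[46:48],P2@[47:48]
i=49 'b': node 3→1 (fail-walked)
i=50 'c': node 1→2
i=51 'c': node 2→5 (fail-walked)
i=52 'a': node 5→4 (fail-walked)  → match P1@[52:52]
i=53 'c': node 4→5 (fail-walked)
i=54 'b': node 5→6  → match P2@[53:54]
i=55 'c': node 6→2 (fail-walked)
i=56 'a': node 2→4 (fail-walked)  → match P1@[56:56]
i=57 'c': node 4→5 (fail-walked)
i=58 'b': node 5→6  → match P2@[57:58]
i=59 'a': node 6→4 (fail-walked)  → match P1@[59:59]
i=60 'c': node 4→5 (fail-walked)
i=61 'b': node 5→6  → match P2@[60:61]
i=62 'c': node 6→2 (fail-walked)
i=63 'b': node 2→3  → match P0@[61:63],P2@[62:63]
i=64 'a': node 3→4 (fail-walked)  → match P1@[64:64]
i=65 'a': node 4→4 (fail-walked)  → match P1@[65:65]
i=66 'c': node 4→5 (fail-walked)
i=67 'b': node 5→6  → match P2@[66:67]
i=68 'c': node 6→2 (fail-walked)

Result: [[1,2],[2,1],[4,2],[6,1],[8,1],[10,2],[11,1],[13,1],[15,2],[17,0],[17,2],[18,1],[20,1],[23,0],[23,2],[24,1],[27,0],[27,2],[28,1],[31,0],[31,2],[33,1],[34,1],[35,1],[37,1],[38,1],[40,1],[43,0],[43,2],[45,0],[45,2],[48,0],[48,2],[52,1],[54,2],[56,1],[58,2],[59,1],[61,2],[63,0],[63,2],[64,1],[65,1],[67,2]]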